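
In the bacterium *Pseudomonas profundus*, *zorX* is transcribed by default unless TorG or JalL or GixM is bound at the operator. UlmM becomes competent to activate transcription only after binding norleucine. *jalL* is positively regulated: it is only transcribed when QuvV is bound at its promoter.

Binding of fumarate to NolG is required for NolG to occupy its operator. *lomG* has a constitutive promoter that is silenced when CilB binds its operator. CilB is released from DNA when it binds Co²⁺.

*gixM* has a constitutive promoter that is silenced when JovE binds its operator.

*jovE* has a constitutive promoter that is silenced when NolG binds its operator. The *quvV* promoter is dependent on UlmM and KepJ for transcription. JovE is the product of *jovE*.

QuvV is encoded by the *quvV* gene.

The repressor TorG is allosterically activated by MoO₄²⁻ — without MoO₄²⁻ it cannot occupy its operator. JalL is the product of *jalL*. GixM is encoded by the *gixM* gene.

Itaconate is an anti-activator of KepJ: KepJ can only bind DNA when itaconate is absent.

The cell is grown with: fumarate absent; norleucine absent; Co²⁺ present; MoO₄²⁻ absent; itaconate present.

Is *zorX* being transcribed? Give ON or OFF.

ON

MoO₄²⁻ is absent, so TorG is inactive.
Norleucine is absent, so UlmM is inactive.
Itaconate is present, so KepJ is inactive.
Required activator UlmM is absent, so *quvV* is not transcribed.
So QuvV is not produced.
Required activator QuvV is absent, so *jalL* is not transcribed.
So JalL is not produced.
Fumarate is absent, so NolG is inactive.
With no repressor bound, *jovE* is transcribed.
So JovE is produced and active.
With repressor JovE bound, *gixM* is not transcribed.
So GixM is not produced.
With no repressor bound, *zorX* is transcribed.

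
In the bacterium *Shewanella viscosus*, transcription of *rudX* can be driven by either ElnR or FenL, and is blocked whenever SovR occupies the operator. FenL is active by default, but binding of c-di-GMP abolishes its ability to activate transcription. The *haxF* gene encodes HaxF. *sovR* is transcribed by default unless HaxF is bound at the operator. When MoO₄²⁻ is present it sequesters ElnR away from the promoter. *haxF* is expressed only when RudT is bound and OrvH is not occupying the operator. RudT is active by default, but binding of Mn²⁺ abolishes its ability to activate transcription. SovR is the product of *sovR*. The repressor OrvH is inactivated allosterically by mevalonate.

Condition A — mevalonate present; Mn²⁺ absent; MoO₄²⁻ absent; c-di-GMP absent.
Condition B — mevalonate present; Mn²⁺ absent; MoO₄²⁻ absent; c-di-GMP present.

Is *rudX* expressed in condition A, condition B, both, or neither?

both

Condition A:
Mevalonate is present, so OrvH is inactive.
Mn²⁺ is absent, so RudT is active.
No repressor is bound and RudT is active, so *haxF* is transcribed.
So HaxF is produced and active.
With repressor HaxF bound, *sovR* is not transcribed.
So SovR is not produced.
MoO₄²⁻ is absent, so ElnR is active.
c-di-GMP is absent, so FenL is active.
Activator ElnR is present, so *rudX* is transcribed.
→ *rudX* is ON in A.
Condition B:
Mevalonate is present, so OrvH is inactive.
Mn²⁺ is absent, so RudT is active.
No repressor is bound and RudT is active, so *haxF* is transcribed.
So HaxF is produced and active.
With repressor HaxF bound, *sovR* is not transcribed.
So SovR is not produced.
MoO₄²⁻ is absent, so ElnR is active.
c-di-GMP is present, so FenL is inactive.
Activator ElnR is present, so *rudX* is transcribed.
→ *rudX* is ON in B.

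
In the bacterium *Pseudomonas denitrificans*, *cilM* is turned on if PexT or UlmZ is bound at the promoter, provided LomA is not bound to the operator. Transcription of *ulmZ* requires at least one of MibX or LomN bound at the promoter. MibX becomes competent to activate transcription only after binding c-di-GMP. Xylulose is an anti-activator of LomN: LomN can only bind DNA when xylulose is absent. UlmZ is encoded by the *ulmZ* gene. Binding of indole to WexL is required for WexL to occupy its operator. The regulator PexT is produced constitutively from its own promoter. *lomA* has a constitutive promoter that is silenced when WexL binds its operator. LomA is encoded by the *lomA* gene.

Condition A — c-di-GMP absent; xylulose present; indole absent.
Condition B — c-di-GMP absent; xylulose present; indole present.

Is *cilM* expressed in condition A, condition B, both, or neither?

Condition A:
PexT is produced constitutively and is active.
c-di-GMP is absent, so MibX is inactive.
Xylulose is present, so LomN is inactive.
No activator is available at the *ulmZ* promoter, so *ulmZ* is not transcribed.
So UlmZ is not produced.
Indole is absent, so WexL is inactive.
With no repressor bound, *lomA* is transcribed.
So LomA is produced and active.
With repressor LomA bound, *cilM* is not transcribed.
→ *cilM* is OFF in A.
Condition B:
PexT is produced constitutively and is active.
c-di-GMP is absent, so MibX is inactive.
Xylulose is present, so LomN is inactive.
No activator is available at the *ulmZ* promoter, so *ulmZ* is not transcribed.
So UlmZ is not produced.
Indole is present, so WexL is active.
With repressor WexL bound, *lomA* is not transcribed.
So LomA is not produced.
Activator PexT is present, so *cilM* is transcribed.
→ *cilM* is ON in B.

B only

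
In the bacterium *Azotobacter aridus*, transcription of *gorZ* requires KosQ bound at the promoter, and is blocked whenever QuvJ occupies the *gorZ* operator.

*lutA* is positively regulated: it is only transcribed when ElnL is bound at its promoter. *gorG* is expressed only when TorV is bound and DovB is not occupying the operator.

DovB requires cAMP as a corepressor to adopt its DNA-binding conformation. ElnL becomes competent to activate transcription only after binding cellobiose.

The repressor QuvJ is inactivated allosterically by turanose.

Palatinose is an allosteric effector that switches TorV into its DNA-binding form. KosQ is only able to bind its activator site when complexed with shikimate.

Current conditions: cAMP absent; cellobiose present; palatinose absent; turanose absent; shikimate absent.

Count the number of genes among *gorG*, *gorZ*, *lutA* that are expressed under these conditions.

1

cAMP is absent, so DovB is inactive.
Palatinose is absent, so TorV is inactive.
Required activator TorV is absent, so *gorG* is not transcribed.
→ *gorG* is OFF.
Shikimate is absent, so KosQ is inactive.
Turanose is absent, so QuvJ is active.
With repressor QuvJ bound, *gorZ* is not transcribed.
→ *gorZ* is OFF.
Cellobiose is present, so ElnL is active.
No repressor is bound and ElnL is active, so *lutA* is transcribed.
→ *lutA* is ON.
1 of the 3 genes is transcribed.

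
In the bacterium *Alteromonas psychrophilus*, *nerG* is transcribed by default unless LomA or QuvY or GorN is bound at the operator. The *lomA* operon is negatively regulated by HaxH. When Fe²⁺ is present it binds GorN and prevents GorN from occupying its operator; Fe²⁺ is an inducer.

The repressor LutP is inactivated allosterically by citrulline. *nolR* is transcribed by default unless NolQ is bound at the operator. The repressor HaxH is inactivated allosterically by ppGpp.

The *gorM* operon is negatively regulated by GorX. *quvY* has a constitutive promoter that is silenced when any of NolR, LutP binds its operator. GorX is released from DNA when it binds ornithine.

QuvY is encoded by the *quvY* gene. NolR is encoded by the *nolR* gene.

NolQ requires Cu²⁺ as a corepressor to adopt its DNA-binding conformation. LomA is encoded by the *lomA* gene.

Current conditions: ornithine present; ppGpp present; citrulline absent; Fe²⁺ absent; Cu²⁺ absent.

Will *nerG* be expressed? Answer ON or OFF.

ppGpp is present, so HaxH is inactive.
With no repressor bound, *lomA* is transcribed.
So LomA is produced and active.
Cu²⁺ is absent, so NolQ is inactive.
With no repressor bound, *nolR* is transcribed.
So NolR is produced and active.
Citrulline is absent, so LutP is active.
With repressor NolR bound, *quvY* is not transcribed.
So QuvY is not produced.
Fe²⁺ is absent, so GorN is active.
With repressor LomA bound, *nerG* is not transcribed.

OFF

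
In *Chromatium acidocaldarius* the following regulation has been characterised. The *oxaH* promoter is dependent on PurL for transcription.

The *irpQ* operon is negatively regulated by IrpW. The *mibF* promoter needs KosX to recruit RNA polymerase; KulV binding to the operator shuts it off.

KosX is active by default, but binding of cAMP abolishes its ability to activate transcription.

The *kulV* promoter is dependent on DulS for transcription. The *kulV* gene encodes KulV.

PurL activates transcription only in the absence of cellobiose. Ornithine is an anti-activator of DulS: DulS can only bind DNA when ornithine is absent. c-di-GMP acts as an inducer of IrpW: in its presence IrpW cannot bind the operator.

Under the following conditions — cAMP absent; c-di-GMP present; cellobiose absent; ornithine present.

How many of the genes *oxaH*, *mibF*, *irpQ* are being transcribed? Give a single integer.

3

Cellobiose is absent, so PurL is active.
No repressor is bound and PurL is active, so *oxaH* is transcribed.
→ *oxaH* is ON.
Ornithine is present, so DulS is inactive.
Required activator DulS is absent, so *kulV* is not transcribed.
So KulV is not produced.
cAMP is absent, so KosX is active.
No repressor is bound and KosX is active, so *mibF* is transcribed.
→ *mibF* is ON.
c-di-GMP is present, so IrpW is inactive.
With no repressor bound, *irpQ* is transcribed.
→ *irpQ* is ON.
3 of the 3 genes are transcribed.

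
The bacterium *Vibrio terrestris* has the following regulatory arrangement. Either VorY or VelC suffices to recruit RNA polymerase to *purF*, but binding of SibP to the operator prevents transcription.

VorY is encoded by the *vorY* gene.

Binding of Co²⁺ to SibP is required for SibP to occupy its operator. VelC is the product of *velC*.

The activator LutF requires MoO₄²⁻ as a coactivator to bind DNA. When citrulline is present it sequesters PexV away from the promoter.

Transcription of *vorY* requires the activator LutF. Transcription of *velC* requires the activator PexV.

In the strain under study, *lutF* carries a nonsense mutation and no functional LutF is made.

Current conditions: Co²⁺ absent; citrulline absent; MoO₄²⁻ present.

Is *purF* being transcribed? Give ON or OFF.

ON

Co²⁺ is absent, so SibP is inactive.
LutF is non-functional in this strain, so it has no effect.
Required activator LutF is absent, so *vorY* is not transcribed.
So VorY is not produced.
Citrulline is absent, so PexV is active.
No repressor is bound and PexV is active, so *velC* is transcribed.
So VelC is produced and active.
Activator VelC is present, so *purF* is transcribed.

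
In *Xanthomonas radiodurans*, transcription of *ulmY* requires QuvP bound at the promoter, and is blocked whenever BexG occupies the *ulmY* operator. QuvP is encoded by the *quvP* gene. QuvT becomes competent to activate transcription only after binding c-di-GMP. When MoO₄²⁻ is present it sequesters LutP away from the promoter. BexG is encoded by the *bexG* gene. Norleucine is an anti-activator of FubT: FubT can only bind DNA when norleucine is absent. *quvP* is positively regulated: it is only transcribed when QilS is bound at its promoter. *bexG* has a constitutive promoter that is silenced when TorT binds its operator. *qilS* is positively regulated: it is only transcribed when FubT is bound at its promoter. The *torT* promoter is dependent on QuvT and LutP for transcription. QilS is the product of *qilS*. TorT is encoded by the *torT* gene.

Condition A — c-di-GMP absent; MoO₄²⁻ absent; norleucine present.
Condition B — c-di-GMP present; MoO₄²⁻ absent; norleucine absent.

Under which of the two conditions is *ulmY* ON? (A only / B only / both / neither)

Condition A:
c-di-GMP is absent, so QuvT is inactive.
MoO₄²⁻ is absent, so LutP is active.
Required activator QuvT is absent, so *torT* is not transcribed.
So TorT is not produced.
With no repressor bound, *bexG* is transcribed.
So BexG is produced and active.
Norleucine is present, so FubT is inactive.
Required activator FubT is absent, so *qilS* is not transcribed.
So QilS is not produced.
Required activator QilS is absent, so *quvP* is not transcribed.
So QuvP is not produced.
With repressor BexG bound, *ulmY* is not transcribed.
→ *ulmY* is OFF in A.
Condition B:
c-di-GMP is present, so QuvT is active.
MoO₄²⁻ is absent, so LutP is active.
No repressor is bound and QuvT and LutP are active, so *torT* is transcribed.
So TorT is produced and active.
With repressor TorT bound, *bexG* is not transcribed.
So BexG is not produced.
Norleucine is absent, so FubT is active.
No repressor is bound and FubT is active, so *qilS* is transcribed.
So QilS is produced and active.
No repressor is bound and QilS is active, so *quvP* is transcribed.
So QuvP is produced and active.
No repressor is bound and QuvP is active, so *ulmY* is transcribed.
→ *ulmY* is ON in B.

B only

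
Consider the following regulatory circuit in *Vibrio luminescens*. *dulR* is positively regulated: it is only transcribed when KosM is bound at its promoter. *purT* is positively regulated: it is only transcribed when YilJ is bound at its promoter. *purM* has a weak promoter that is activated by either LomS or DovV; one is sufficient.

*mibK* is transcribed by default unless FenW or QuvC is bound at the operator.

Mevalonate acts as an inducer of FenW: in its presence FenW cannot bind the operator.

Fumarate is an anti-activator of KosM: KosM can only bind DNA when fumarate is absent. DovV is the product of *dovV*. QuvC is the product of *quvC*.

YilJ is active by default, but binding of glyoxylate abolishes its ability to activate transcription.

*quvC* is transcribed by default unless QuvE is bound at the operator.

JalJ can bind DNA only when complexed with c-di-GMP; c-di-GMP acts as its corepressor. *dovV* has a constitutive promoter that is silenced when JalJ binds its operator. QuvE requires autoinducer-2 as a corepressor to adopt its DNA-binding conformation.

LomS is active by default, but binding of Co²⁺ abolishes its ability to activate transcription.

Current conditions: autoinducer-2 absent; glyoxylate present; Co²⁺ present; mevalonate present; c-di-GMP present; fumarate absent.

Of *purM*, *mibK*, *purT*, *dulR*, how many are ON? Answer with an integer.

Co²⁺ is present, so LomS is inactive.
c-di-GMP is present, so JalJ is active.
With repressor JalJ bound, *dovV* is not transcribed.
So DovV is not produced.
No activator is available at the *purM* promoter, so *purM* is not transcribed.
→ *purM* is OFF.
Mevalonate is present, so FenW is inactive.
Autoinducer-2 is absent, so QuvE is inactive.
With no repressor bound, *quvC* is transcribed.
So QuvC is produced and active.
With repressor QuvC bound, *mibK* is not transcribed.
→ *mibK* is OFF.
Glyoxylate is present, so YilJ is inactive.
Required activator YilJ is absent, so *purT* is not transcribed.
→ *purT* is OFF.
Fumarate is absent, so KosM is active.
No repressor is bound and KosM is active, so *dulR* is transcribed.
→ *dulR* is ON.
1 of the 4 genes is transcribed.

1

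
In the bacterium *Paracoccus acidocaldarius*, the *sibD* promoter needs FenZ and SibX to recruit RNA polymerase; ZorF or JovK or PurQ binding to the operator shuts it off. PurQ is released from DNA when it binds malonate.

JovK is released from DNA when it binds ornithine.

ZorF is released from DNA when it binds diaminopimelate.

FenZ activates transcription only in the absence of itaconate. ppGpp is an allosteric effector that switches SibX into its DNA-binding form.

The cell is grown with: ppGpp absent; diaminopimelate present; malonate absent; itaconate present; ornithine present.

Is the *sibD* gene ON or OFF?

Itaconate is present, so FenZ is inactive.
ppGpp is absent, so SibX is inactive.
Diaminopimelate is present, so ZorF is inactive.
Ornithine is present, so JovK is inactive.
Malonate is absent, so PurQ is active.
With repressor PurQ bound, *sibD* is not transcribed.

OFF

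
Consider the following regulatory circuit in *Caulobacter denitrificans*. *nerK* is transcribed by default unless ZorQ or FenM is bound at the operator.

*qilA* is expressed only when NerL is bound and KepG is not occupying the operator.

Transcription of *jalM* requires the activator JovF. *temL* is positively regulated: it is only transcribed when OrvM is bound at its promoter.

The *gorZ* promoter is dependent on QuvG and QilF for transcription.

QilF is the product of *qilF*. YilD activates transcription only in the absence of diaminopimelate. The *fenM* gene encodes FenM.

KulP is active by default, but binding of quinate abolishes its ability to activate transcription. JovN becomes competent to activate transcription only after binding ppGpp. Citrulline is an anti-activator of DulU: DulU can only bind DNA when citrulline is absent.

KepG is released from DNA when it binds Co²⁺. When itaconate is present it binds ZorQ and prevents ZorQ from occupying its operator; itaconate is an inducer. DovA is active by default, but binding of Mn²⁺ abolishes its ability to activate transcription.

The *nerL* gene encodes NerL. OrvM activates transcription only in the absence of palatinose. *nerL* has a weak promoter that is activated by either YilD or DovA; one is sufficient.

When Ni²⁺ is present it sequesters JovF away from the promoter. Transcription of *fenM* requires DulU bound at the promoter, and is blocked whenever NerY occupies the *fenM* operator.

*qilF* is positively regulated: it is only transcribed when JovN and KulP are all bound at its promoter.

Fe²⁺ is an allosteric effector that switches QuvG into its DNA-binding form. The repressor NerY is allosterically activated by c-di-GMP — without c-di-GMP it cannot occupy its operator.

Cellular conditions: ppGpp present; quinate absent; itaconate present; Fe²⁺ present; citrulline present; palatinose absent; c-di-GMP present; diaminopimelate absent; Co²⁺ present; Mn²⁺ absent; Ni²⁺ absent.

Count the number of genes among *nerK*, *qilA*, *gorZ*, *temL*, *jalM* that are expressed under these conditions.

Itaconate is present, so ZorQ is inactive.
Citrulline is present, so DulU is inactive.
c-di-GMP is present, so NerY is active.
With repressor NerY bound, *fenM* is not transcribed.
So FenM is not produced.
With no repressor bound, *nerK* is transcribed.
→ *nerK* is ON.
Diaminopimelate is absent, so YilD is active.
Mn²⁺ is absent, so DovA is active.
Activator YilD is present, so *nerL* is transcribed.
So NerL is produced and active.
Co²⁺ is present, so KepG is inactive.
No repressor is bound and NerL is active, so *qilA* is transcribed.
→ *qilA* is ON.
Fe²⁺ is present, so QuvG is active.
ppGpp is present, so JovN is active.
Quinate is absent, so KulP is active.
No repressor is bound and JovN and KulP are active, so *qilF* is transcribed.
So QilF is produced and active.
No repressor is bound and QuvG and QilF are active, so *gorZ* is transcribed.
→ *gorZ* is ON.
Palatinose is absent, so OrvM is active.
No repressor is bound and OrvM is active, so *temL* is transcribed.
→ *temL* is ON.
Ni²⁺ is absent, so JovF is active.
No repressor is bound and JovF is active, so *jalM* is transcribed.
→ *jalM* is ON.
5 of the 5 genes are transcribed.

5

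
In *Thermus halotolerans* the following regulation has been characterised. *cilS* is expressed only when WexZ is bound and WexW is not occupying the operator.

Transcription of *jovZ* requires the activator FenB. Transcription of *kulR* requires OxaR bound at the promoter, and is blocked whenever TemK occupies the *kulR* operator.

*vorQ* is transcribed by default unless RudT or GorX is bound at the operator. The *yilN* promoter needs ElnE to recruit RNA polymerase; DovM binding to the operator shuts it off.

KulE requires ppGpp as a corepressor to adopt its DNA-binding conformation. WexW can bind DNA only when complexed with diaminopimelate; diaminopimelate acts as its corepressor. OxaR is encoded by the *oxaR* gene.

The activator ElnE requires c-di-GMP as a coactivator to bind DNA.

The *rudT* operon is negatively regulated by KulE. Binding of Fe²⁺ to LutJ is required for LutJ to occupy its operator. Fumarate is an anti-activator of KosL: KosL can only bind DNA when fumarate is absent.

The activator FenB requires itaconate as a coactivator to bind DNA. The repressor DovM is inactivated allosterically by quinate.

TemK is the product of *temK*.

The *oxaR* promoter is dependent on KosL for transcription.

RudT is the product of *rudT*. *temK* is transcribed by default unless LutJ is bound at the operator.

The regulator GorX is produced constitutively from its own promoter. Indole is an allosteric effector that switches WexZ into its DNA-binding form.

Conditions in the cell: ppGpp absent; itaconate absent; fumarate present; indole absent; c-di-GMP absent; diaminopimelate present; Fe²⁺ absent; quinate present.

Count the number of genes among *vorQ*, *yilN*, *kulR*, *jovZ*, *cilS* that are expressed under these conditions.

ppGpp is absent, so KulE is inactive.
With no repressor bound, *rudT* is transcribed.
So RudT is produced and active.
GorX is produced constitutively and is active.
With repressor RudT bound, *vorQ* is not transcribed.
→ *vorQ* is OFF.
Quinate is present, so DovM is inactive.
c-di-GMP is absent, so ElnE is inactive.
Required activator ElnE is absent, so *yilN* is not transcribed.
→ *yilN* is OFF.
Fumarate is present, so KosL is inactive.
Required activator KosL is absent, so *oxaR* is not transcribed.
So OxaR is not produced.
Fe²⁺ is absent, so LutJ is inactive.
With no repressor bound, *temK* is transcribed.
So TemK is produced and active.
With repressor TemK bound, *kulR* is not transcribed.
→ *kulR* is OFF.
Itaconate is absent, so FenB is inactive.
Required activator FenB is absent, so *jovZ* is not transcribed.
→ *jovZ* is OFF.
Indole is absent, so WexZ is inactive.
Diaminopimelate is present, so WexW is active.
With repressor WexW bound, *cilS* is not transcribed.
→ *cilS* is OFF.
0 of the 5 genes are transcribed.

0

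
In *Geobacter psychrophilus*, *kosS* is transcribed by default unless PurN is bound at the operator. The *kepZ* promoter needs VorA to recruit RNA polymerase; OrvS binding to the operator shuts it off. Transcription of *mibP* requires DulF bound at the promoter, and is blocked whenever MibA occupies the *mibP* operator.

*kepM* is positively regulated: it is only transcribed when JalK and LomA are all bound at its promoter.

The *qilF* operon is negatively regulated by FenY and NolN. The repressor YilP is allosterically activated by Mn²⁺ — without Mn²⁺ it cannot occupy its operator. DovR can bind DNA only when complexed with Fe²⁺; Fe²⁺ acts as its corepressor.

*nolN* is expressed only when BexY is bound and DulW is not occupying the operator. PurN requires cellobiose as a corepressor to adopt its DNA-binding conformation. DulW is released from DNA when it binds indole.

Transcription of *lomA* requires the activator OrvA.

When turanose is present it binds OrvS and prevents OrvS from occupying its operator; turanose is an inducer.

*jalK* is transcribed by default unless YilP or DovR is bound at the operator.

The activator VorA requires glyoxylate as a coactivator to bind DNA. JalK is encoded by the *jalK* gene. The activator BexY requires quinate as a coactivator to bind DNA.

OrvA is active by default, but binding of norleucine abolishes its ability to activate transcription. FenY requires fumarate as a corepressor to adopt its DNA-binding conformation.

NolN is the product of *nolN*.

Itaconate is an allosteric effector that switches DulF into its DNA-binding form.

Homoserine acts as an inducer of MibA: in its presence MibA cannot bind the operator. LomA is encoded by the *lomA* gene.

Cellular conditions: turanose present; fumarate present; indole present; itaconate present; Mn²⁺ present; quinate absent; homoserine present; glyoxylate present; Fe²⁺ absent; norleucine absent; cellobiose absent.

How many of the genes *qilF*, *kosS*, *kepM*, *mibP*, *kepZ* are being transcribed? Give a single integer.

Fumarate is present, so FenY is active.
Indole is present, so DulW is inactive.
Quinate is absent, so BexY is inactive.
Required activator BexY is absent, so *nolN* is not transcribed.
So NolN is not produced.
With repressor FenY bound, *qilF* is not transcribed.
→ *qilF* is OFF.
Cellobiose is absent, so PurN is inactive.
With no repressor bound, *kosS* is transcribed.
→ *kosS* is ON.
Mn²⁺ is present, so YilP is active.
Fe²⁺ is absent, so DovR is inactive.
With repressor YilP bound, *jalK* is not transcribed.
So JalK is not produced.
Norleucine is absent, so OrvA is active.
No repressor is bound and OrvA is active, so *lomA* is transcribed.
So LomA is produced and active.
Required activator JalK is absent, so *kepM* is not transcribed.
→ *kepM* is OFF.
Itaconate is present, so DulF is active.
Homoserine is present, so MibA is inactive.
No repressor is bound and DulF is active, so *mibP* is transcribed.
→ *mibP* is ON.
Turanose is present, so OrvS is inactive.
Glyoxylate is present, so VorA is active.
No repressor is bound and VorA is active, so *kepZ* is transcribed.
→ *kepZ* is ON.
3 of the 5 genes are transcribed.

3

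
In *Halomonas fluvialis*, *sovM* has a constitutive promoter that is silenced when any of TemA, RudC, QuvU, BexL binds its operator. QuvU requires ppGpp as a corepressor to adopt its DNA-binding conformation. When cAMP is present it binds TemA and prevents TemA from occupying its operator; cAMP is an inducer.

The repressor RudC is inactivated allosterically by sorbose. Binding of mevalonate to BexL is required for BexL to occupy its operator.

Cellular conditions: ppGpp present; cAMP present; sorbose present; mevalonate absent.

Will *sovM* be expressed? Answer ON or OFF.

OFF

cAMP is present, so TemA is inactive.
Sorbose is present, so RudC is inactive.
ppGpp is present, so QuvU is active.
Mevalonate is absent, so BexL is inactive.
With repressor QuvU bound, *sovM* is not transcribed.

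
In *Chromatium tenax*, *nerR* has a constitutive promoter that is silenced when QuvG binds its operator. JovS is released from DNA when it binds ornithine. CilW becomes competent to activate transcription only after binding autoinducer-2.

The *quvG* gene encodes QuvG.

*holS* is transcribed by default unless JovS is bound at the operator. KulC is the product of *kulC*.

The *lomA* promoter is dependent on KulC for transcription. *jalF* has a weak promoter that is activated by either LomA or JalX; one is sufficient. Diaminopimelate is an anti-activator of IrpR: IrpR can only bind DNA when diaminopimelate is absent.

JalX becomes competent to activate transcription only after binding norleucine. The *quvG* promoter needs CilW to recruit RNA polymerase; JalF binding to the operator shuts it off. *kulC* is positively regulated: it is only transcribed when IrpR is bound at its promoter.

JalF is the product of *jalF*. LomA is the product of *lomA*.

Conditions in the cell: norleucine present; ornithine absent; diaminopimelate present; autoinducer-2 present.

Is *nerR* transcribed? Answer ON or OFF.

Diaminopimelate is present, so IrpR is inactive.
Required activator IrpR is absent, so *kulC* is not transcribed.
So KulC is not produced.
Required activator KulC is absent, so *lomA* is not transcribed.
So LomA is not produced.
Norleucine is present, so JalX is active.
Activator JalX is present, so *jalF* is transcribed.
So JalF is produced and active.
Autoinducer-2 is present, so CilW is active.
With repressor JalF bound, *quvG* is not transcribed.
So QuvG is not produced.
With no repressor bound, *nerR* is transcribed.

ON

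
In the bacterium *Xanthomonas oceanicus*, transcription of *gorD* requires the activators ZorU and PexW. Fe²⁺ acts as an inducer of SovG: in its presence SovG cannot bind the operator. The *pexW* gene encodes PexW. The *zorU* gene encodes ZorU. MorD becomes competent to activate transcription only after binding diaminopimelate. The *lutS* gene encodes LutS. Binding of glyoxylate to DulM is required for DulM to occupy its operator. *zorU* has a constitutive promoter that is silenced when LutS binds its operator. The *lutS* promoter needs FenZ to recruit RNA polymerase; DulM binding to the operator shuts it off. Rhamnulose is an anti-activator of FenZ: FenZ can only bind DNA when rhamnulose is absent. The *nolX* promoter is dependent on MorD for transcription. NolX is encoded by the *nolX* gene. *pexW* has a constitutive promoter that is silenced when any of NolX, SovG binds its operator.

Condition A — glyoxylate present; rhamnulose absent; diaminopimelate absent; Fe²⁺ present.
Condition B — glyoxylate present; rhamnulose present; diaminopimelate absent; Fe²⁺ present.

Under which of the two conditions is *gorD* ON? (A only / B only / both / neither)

both

Condition A:
Glyoxylate is present, so DulM is active.
Rhamnulose is absent, so FenZ is active.
With repressor DulM bound, *lutS* is not transcribed.
So LutS is not produced.
With no repressor bound, *zorU* is transcribed.
So ZorU is produced and active.
Diaminopimelate is absent, so MorD is inactive.
Required activator MorD is absent, so *nolX* is not transcribed.
So NolX is not produced.
Fe²⁺ is present, so SovG is inactive.
With no repressor bound, *pexW* is transcribed.
So PexW is produced and active.
No repressor is bound and ZorU and PexW are active, so *gorD* is transcribed.
→ *gorD* is ON in A.
Condition B:
Glyoxylate is present, so DulM is active.
Rhamnulose is present, so FenZ is inactive.
With repressor DulM bound, *lutS* is not transcribed.
So LutS is not produced.
With no repressor bound, *zorU* is transcribed.
So ZorU is produced and active.
Diaminopimelate is absent, so MorD is inactive.
Required activator MorD is absent, so *nolX* is not transcribed.
So NolX is not produced.
Fe²⁺ is present, so SovG is inactive.
With no repressor bound, *pexW* is transcribed.
So PexW is produced and active.
No repressor is bound and ZorU and PexW are active, so *gorD* is transcribed.
→ *gorD* is ON in B.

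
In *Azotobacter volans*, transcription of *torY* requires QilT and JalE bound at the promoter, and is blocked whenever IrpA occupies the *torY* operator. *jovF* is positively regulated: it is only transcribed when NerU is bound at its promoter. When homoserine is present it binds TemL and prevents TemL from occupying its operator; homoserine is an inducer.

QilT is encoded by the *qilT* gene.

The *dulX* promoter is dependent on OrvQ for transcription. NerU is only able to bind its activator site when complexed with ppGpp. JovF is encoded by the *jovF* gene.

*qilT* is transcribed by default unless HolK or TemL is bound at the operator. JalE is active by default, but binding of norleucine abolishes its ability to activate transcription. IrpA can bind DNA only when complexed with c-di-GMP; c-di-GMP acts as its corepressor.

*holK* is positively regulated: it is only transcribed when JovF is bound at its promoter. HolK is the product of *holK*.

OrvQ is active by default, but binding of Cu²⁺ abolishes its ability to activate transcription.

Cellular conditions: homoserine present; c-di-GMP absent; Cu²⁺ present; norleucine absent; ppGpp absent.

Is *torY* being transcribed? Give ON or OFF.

ppGpp is absent, so NerU is inactive.
Required activator NerU is absent, so *jovF* is not transcribed.
So JovF is not produced.
Required activator JovF is absent, so *holK* is not transcribed.
So HolK is not produced.
Homoserine is present, so TemL is inactive.
With no repressor bound, *qilT* is transcribed.
So QilT is produced and active.
Norleucine is absent, so JalE is active.
c-di-GMP is absent, so IrpA is inactive.
No repressor is bound and QilT and JalE are active, so *torY* is transcribed.

ON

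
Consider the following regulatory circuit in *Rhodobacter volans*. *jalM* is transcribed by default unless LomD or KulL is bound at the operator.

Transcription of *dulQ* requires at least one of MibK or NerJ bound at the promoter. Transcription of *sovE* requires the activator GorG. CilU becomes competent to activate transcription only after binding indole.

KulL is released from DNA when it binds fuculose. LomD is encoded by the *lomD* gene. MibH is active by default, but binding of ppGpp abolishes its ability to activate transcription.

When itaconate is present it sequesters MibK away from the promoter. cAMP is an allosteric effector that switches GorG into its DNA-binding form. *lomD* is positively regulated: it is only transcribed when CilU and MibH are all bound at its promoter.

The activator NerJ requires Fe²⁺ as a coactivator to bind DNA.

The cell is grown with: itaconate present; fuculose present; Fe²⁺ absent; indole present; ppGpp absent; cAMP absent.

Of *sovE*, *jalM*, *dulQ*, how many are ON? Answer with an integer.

0

cAMP is absent, so GorG is inactive.
Required activator GorG is absent, so *sovE* is not transcribed.
→ *sovE* is OFF.
Indole is present, so CilU is active.
ppGpp is absent, so MibH is active.
No repressor is bound and CilU and MibH are active, so *lomD* is transcribed.
So LomD is produced and active.
Fuculose is present, so KulL is inactive.
With repressor LomD bound, *jalM* is not transcribed.
→ *jalM* is OFF.
Itaconate is present, so MibK is inactive.
Fe²⁺ is absent, so NerJ is inactive.
No activator is available at the *dulQ* promoter, so *dulQ* is not transcribed.
→ *dulQ* is OFF.
0 of the 3 genes are transcribed.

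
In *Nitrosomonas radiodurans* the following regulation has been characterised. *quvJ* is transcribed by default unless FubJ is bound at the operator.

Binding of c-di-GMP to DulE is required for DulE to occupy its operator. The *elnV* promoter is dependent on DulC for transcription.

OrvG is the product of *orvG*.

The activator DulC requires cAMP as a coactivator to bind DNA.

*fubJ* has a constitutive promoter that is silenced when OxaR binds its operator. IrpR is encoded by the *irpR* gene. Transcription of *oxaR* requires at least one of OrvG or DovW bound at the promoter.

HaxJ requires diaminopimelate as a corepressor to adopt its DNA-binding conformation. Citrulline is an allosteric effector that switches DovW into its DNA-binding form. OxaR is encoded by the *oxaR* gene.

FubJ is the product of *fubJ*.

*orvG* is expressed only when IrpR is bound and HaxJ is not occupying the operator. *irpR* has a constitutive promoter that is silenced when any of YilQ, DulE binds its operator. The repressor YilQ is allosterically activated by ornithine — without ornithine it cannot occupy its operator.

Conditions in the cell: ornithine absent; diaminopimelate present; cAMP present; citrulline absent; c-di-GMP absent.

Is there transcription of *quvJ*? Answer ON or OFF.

Ornithine is absent, so YilQ is inactive.
c-di-GMP is absent, so DulE is inactive.
With no repressor bound, *irpR* is transcribed.
So IrpR is produced and active.
Diaminopimelate is present, so HaxJ is active.
With repressor HaxJ bound, *orvG* is not transcribed.
So OrvG is not produced.
Citrulline is absent, so DovW is inactive.
No activator is available at the *oxaR* promoter, so *oxaR* is not transcribed.
So OxaR is not produced.
With no repressor bound, *fubJ* is transcribed.
So FubJ is produced and active.
With repressor FubJ bound, *quvJ* is not transcribed.

OFF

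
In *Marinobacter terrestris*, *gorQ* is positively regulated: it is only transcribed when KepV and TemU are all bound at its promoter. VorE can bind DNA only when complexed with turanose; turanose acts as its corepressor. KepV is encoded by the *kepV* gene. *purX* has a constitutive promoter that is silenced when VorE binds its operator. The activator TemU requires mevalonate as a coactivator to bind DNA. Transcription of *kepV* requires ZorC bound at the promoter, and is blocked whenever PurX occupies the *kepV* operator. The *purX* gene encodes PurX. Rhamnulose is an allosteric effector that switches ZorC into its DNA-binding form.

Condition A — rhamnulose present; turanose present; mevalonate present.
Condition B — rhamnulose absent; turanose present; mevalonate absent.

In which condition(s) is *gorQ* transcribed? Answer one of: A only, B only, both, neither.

Condition A:
Rhamnulose is present, so ZorC is active.
Turanose is present, so VorE is active.
With repressor VorE bound, *purX* is not transcribed.
So PurX is not produced.
No repressor is bound and ZorC is active, so *kepV* is transcribed.
So KepV is produced and active.
Mevalonate is present, so TemU is active.
No repressor is bound and KepV and TemU are active, so *gorQ* is transcribed.
→ *gorQ* is ON in A.
Condition B:
Rhamnulose is absent, so ZorC is inactive.
Turanose is present, so VorE is active.
With repressor VorE bound, *purX* is not transcribed.
So PurX is not produced.
Required activator ZorC is absent, so *kepV* is not transcribed.
So KepV is not produced.
Mevalonate is absent, so TemU is inactive.
Required activator KepV is absent, so *gorQ* is not transcribed.
→ *gorQ* is OFF in B.

A only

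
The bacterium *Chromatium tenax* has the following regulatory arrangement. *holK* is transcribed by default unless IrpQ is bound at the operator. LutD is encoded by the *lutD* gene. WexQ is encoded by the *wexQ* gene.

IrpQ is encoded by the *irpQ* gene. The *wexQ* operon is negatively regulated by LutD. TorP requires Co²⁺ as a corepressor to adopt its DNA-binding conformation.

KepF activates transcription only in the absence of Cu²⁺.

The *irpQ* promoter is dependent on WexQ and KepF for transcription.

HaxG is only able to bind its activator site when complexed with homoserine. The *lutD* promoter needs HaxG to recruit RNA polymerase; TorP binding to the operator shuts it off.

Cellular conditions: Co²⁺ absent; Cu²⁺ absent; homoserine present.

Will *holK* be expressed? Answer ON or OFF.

ON

Homoserine is present, so HaxG is active.
Co²⁺ is absent, so TorP is inactive.
No repressor is bound and HaxG is active, so *lutD* is transcribed.
So LutD is produced and active.
With repressor LutD bound, *wexQ* is not transcribed.
So WexQ is not produced.
Cu²⁺ is absent, so KepF is active.
Required activator WexQ is absent, so *irpQ* is not transcribed.
So IrpQ is not produced.
With no repressor bound, *holK* is transcribed.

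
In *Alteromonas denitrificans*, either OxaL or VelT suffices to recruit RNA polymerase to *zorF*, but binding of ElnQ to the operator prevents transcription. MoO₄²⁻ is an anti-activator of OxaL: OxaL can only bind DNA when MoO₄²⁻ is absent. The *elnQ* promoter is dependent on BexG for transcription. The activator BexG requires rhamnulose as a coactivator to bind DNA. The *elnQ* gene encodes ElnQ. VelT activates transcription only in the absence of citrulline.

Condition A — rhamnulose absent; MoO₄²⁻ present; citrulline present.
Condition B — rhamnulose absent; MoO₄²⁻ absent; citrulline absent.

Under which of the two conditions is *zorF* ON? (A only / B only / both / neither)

Condition A:
Rhamnulose is absent, so BexG is inactive.
Required activator BexG is absent, so *elnQ* is not transcribed.
So ElnQ is not produced.
MoO₄²⁻ is present, so OxaL is inactive.
Citrulline is present, so VelT is inactive.
No activator is available at the *zorF* promoter, so *zorF* is not transcribed.
→ *zorF* is OFF in A.
Condition B:
Rhamnulose is absent, so BexG is inactive.
Required activator BexG is absent, so *elnQ* is not transcribed.
So ElnQ is not produced.
MoO₄²⁻ is absent, so OxaL is active.
Citrulline is absent, so VelT is active.
Activator OxaL is present, so *zorF* is transcribed.
→ *zorF* is ON in B.

B only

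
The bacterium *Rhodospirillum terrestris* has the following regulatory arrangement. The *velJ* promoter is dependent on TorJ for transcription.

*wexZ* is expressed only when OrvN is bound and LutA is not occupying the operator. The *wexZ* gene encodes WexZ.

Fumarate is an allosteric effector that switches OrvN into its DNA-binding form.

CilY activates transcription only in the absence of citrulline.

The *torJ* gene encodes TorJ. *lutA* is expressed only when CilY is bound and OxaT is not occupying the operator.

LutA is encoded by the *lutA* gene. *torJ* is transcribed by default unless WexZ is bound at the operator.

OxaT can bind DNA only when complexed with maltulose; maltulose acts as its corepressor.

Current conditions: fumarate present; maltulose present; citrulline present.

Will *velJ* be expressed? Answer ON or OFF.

Maltulose is present, so OxaT is active.
Citrulline is present, so CilY is inactive.
With repressor OxaT bound, *lutA* is not transcribed.
So LutA is not produced.
Fumarate is present, so OrvN is active.
No repressor is bound and OrvN is active, so *wexZ* is transcribed.
So WexZ is produced and active.
With repressor WexZ bound, *torJ* is not transcribed.
So TorJ is not produced.
Required activator TorJ is absent, so *velJ* is not transcribed.

OFF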